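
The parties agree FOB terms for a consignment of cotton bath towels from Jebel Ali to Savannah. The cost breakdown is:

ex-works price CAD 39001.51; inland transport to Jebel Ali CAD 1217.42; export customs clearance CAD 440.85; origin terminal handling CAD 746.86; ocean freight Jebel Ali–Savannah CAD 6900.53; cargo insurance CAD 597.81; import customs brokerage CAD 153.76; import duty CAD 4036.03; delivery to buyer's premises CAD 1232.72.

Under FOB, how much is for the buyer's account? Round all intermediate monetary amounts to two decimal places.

Buyer's account: CAD 12920.85

FOB: the seller bears costs until goods are on board at the origin port; the buyer bears freight, insurance and all costs thereafter.
Seller's account: goods 39001.51 + inland to port 1217.42 + export clearance 440.85 + origin terminal 746.86 = 41406.64
Buyer's account: freight 6900.53 + insurance 597.81 + brokerage 153.76 + duty 4036.03 + delivery 1232.72 = 12920.85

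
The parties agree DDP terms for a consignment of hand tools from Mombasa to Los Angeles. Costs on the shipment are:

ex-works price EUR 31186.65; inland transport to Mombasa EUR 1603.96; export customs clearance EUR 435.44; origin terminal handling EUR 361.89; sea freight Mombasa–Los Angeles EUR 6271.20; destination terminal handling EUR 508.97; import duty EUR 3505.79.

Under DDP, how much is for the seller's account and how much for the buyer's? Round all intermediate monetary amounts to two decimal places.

DDP: the seller bears all costs including import duty.
Seller's account: goods 31186.65 + inland to port 1603.96 + export clearance 435.44 + origin terminal 361.89 + freight 6271.20 + destination terminal 508.97 + duty 3505.79 = 43873.90
Buyer's account: 0.00

Seller: EUR 43873.90; buyer: EUR 0.00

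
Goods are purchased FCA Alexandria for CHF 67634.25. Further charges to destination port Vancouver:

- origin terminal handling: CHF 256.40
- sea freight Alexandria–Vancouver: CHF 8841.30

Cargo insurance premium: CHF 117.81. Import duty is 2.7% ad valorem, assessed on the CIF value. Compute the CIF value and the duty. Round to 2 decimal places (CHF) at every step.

CIF = FCA price + pre-shipment costs + freight + insurance
CIF = 67634.25 + 256.40 + 8841.30 + 117.81 = 76849.76
Import duty = 76849.76 × 2.7% = 2074.94

CIF value: CHF 76849.76; import duty: CHF 2074.94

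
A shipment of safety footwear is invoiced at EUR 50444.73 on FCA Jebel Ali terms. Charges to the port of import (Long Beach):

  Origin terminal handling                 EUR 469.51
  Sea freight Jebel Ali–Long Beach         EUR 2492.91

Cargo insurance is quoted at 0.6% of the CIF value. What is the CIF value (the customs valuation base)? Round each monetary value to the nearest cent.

Let C be the CIF value. C = FCA price + pre-shipment costs + freight + 0.6% × C
C − 0.6% × C = 50444.73 + 469.51 + 2492.91
0.994 × C = 53407.15
C = 53407.15 / 0.994 = 53729.53
Insurance premium = 0.6% × 53729.53 = 322.38

CIF value: EUR 53729.53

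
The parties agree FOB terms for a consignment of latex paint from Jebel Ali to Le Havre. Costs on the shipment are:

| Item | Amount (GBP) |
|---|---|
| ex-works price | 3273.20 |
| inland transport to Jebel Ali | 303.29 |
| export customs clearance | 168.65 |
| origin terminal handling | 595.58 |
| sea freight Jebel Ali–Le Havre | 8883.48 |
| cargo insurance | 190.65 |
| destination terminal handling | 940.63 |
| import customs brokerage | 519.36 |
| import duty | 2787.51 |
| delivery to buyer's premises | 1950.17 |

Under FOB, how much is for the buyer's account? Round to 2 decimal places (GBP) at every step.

FOB: the seller bears costs until goods are on board at the origin port; the buyer bears freight, insurance and all costs thereafter.
Seller's account: goods 3273.20 + inland to port 303.29 + export clearance 168.65 + origin terminal 595.58 = 4340.72
Buyer's account: freight 8883.48 + insurance 190.65 + destination terminal 940.63 + brokerage 519.36 + duty 2787.51 + delivery 1950.17 = 15271.80

Buyer's account: GBP 15271.80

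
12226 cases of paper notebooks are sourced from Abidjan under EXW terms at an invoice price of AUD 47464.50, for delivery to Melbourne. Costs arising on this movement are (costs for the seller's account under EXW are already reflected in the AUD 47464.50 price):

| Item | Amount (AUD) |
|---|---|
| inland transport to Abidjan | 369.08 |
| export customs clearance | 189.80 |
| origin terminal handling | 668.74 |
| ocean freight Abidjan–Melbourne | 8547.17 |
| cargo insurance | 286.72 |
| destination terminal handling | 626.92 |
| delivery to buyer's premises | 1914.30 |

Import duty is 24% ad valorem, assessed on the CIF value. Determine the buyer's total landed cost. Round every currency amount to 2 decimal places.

Total landed cost: AUD 73873.47

EXW: the seller makes goods available at their premises; the buyer bears all onward costs.
CIF value = EXW price + inland to port + export clearance + origin terminal + freight + insurance = 47464.50 + 369.08 + 189.80 + 668.74 + 8547.17 + 286.72 = 57526.01
Import duty = 57526.01 × 24% = 13806.24
Buyer bears: inland to port 369.08 + export clearance 189.80 + origin terminal 668.74 + freight 8547.17 + insurance 286.72 + destination terminal 626.92 + delivery 1914.30 + duty 13806.24 = 26408.97
Landed cost = invoice 47464.50 + 26408.97 = 73873.47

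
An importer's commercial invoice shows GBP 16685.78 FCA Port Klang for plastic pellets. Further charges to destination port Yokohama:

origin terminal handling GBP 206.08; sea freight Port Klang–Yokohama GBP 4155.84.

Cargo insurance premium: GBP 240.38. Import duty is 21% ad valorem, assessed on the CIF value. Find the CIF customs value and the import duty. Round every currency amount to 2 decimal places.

CIF value: GBP 21288.08; import duty: GBP 4470.50

CIF = FCA price + pre-shipment costs + freight + insurance
CIF = 16685.78 + 206.08 + 4155.84 + 240.38 = 21288.08
Import duty = 21288.08 × 21% = 4470.50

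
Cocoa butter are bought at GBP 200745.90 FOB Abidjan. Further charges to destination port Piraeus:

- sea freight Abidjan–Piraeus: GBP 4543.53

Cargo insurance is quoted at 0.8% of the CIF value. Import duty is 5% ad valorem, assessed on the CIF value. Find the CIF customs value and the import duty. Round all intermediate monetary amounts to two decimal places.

Let C be the CIF value. C = FOB price + freight + 0.8% × C
C − 0.8% × C = 200745.90 + 4543.53
0.992 × C = 205289.43
C = 205289.43 / 0.992 = 206944.99
Insurance premium = 0.8% × 206944.99 = 1655.56
Import duty = 206944.99 × 5% = 10347.25

CIF value: GBP 206944.99; import duty: GBP 10347.25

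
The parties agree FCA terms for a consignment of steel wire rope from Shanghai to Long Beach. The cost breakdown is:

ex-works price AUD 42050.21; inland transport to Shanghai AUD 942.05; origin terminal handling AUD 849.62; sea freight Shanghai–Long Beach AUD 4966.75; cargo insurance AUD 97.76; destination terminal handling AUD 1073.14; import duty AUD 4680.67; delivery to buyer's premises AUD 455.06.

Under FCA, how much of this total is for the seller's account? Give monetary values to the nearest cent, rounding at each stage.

Seller's account: AUD 42992.26

FCA: the seller delivers export-cleared goods to the carrier; the buyer bears costs from that point.
Seller's account: goods 42050.21 + inland to port 942.05 = 42992.26
Buyer's account: origin terminal 849.62 + freight 4966.75 + insurance 97.76 + destination terminal 1073.14 + duty 4680.67 + delivery 455.06 = 12123.00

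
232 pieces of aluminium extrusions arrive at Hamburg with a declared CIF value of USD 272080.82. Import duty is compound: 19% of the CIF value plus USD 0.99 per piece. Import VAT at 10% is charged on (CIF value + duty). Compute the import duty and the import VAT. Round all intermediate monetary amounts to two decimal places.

Import duty: USD 51925.04; import VAT: USD 32400.59

Ad valorem component: 272080.82 × 19% = 51695.36
Specific component: 232 × 0.99 = 229.68
Import duty = 51695.36 + 229.68 = 51925.04
VAT base = CIF + duty = 272080.82 + 51925.04 = 324005.86
Import VAT = 324005.86 × 10% = 32400.59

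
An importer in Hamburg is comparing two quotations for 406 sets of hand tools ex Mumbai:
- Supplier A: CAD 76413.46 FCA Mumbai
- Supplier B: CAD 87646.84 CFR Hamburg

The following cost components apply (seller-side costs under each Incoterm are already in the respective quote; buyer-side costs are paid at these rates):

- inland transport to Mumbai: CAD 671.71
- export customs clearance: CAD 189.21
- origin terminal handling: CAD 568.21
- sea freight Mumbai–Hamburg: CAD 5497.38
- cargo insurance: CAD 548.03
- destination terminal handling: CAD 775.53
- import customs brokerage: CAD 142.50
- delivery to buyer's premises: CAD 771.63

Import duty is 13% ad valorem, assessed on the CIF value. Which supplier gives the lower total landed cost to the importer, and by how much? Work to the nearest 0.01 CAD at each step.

Supplier A (FCA):
CIF value = FCA price + origin terminal + freight + insurance = 76413.46 + 568.21 + 5497.38 + 548.03 = 83027.08
Import duty = 83027.08 × 13% = 10793.52
Buyer bears (A): 568.21 + 5497.38 + 548.03 + 775.53 + 142.50 + 771.63 = 8303.28
Landed cost (A) = invoice 76413.46 + 8303.28 + duty 10793.52 = 95510.26
Supplier B (CFR):
CIF value = CFR price + insurance = 87646.84 + 548.03 = 88194.87
Import duty = 88194.87 × 13% = 11465.33
Buyer bears (B): 548.03 + 775.53 + 142.50 + 771.63 = 2237.69
Landed cost (B) = invoice 87646.84 + 2237.69 + duty 11465.33 = 101349.86
Difference = |95510.26 − 101349.86| = 5839.60

Supplier A is cheaper by CAD 5839.60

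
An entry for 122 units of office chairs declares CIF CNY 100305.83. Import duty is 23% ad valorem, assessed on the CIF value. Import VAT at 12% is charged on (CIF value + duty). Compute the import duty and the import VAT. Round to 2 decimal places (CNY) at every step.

Import duty = 100305.83 × 23% = 23070.34
VAT base = CIF + duty = 100305.83 + 23070.34 = 123376.17
Import VAT = 123376.17 × 12% = 14805.14

Import duty: CNY 23070.34; import VAT: CNY 14805.14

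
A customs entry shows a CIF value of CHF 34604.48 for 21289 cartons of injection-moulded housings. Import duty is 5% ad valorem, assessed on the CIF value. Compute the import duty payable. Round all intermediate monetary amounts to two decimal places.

Import duty = 34604.48 × 5% = 1730.22

Import duty: CHF 1730.22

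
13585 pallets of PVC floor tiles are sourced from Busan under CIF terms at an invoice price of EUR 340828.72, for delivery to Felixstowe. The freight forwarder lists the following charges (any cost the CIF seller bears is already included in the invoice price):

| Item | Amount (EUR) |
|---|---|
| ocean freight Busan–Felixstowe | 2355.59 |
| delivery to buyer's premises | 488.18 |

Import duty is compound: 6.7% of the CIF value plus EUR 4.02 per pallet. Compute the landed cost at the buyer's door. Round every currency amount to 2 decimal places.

Total landed cost: EUR 418764.12

CIF: the seller pays costs through ocean freight and marine insurance to the destination port.
Already in the invoice (seller's account under CIF): freight — exclude.
The CIF price already equals the CIF value: 340828.72
Ad valorem component: 340828.72 × 6.7% = 22835.52
Specific component: 13585 × 4.02 = 54611.70
Import duty = 22835.52 + 54611.70 = 77447.22
Buyer bears: delivery 488.18 + duty 77447.22 = 77935.40
Landed cost = invoice 340828.72 + 77935.40 = 418764.12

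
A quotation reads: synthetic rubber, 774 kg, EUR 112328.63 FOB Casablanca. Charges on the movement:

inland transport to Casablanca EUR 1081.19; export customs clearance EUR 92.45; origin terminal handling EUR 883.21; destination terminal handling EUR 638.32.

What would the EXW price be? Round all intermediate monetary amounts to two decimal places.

Not relevant to the conversion: destination terminal — on the buyer under both terms; not part of either seller's price.
From FOB to EXW, the seller no longer bears: inland to port, export clearance, origin terminal.
EXW price = 112328.63 − 1081.19 − 92.45 − 883.21 = 110271.78

EXW price: EUR 110271.78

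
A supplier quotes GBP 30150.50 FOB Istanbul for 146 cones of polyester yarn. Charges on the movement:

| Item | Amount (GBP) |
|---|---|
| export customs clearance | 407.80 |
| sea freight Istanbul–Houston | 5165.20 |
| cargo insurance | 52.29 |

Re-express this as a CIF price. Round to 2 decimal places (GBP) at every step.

Not relevant to the conversion: export clearance — on the seller under both FOB and CIF; already in the FOB price and stays in the CIF price.
From FOB to CIF, the seller additionally bears: freight, insurance.
CIF price = 30150.50 + 5165.20 + 52.29 = 35367.99

CIF price: GBP 35367.99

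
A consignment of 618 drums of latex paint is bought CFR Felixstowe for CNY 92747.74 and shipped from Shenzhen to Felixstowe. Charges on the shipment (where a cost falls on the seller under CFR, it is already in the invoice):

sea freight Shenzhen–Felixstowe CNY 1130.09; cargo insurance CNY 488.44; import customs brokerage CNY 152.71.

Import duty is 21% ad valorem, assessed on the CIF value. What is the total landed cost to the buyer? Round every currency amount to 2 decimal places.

Total landed cost: CNY 112968.49

CFR: the seller pays costs through ocean freight to the destination port, but not insurance.
Already in the invoice (seller's account under CFR): freight — exclude.
CIF value = CFR price + insurance = 92747.74 + 488.44 = 93236.18
Import duty = 93236.18 × 21% = 19579.60
Buyer bears: insurance 488.44 + brokerage 152.71 + duty 19579.60 = 20220.75
Landed cost = invoice 92747.74 + 20220.75 = 112968.49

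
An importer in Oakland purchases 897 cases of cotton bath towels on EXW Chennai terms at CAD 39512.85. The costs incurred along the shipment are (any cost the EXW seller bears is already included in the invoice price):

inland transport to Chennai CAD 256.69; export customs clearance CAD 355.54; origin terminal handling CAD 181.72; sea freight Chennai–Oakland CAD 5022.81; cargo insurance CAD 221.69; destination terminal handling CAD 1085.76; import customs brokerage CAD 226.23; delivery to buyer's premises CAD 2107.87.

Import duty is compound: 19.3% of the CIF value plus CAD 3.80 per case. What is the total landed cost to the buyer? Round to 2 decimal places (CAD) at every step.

EXW: the seller makes goods available at their premises; the buyer bears all onward costs.
CIF value = EXW price + inland to port + export clearance + origin terminal + freight + insurance = 39512.85 + 256.69 + 355.54 + 181.72 + 5022.81 + 221.69 = 45551.30
Ad valorem component: 45551.30 × 19.3% = 8791.40
Specific component: 897 × 3.80 = 3408.60
Import duty = 8791.40 + 3408.60 = 12200.00
Buyer bears: inland to port 256.69 + export clearance 355.54 + origin terminal 181.72 + freight 5022.81 + insurance 221.69 + destination terminal 1085.76 + brokerage 226.23 + delivery 2107.87 + duty 12200.00 = 21658.31
Landed cost = invoice 39512.85 + 21658.31 = 61171.16

Total landed cost: CAD 61171.16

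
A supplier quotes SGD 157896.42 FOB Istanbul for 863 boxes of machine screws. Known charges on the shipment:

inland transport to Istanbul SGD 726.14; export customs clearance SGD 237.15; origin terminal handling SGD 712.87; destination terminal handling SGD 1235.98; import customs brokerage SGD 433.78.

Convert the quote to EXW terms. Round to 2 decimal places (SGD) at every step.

EXW price: SGD 156220.26

Not relevant to the conversion: destination terminal, brokerage — on the buyer under both terms; not part of either seller's price.
From FOB to EXW, the seller no longer bears: inland to port, export clearance, origin terminal.
EXW price = 157896.42 − 726.14 − 237.15 − 712.87 = 156220.26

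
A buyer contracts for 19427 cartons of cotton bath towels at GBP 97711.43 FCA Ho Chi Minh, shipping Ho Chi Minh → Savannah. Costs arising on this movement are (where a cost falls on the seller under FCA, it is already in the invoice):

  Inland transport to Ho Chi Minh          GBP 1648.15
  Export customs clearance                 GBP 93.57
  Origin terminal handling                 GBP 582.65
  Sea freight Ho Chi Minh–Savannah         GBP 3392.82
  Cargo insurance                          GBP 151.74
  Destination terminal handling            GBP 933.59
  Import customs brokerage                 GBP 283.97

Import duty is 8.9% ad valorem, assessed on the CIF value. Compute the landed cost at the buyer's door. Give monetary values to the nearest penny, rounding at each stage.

Total landed cost: GBP 112119.84

FCA: the seller delivers export-cleared goods to the carrier; the buyer bears costs from that point.
Already in the invoice (seller's account under FCA): inland to port, export clearance — exclude.
CIF value = FCA price + origin terminal + freight + insurance = 97711.43 + 582.65 + 3392.82 + 151.74 = 101838.64
Import duty = 101838.64 × 8.9% = 9063.64
Buyer bears: origin terminal 582.65 + freight 3392.82 + insurance 151.74 + destination terminal 933.59 + brokerage 283.97 + duty 9063.64 = 14408.41
Landed cost = invoice 97711.43 + 14408.41 = 112119.84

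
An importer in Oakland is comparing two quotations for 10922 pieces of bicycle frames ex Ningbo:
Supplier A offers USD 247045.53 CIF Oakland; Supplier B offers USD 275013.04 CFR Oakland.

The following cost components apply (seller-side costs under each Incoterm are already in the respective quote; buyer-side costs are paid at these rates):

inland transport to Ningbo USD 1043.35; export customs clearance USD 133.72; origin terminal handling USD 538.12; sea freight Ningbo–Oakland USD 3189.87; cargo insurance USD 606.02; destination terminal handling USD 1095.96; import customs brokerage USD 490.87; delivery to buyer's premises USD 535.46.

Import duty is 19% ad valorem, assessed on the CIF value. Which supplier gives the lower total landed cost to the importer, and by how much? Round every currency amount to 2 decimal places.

Supplier A is cheaper by USD 34002.50

Supplier A (CIF):
The CIF price already equals the CIF value: 247045.53
Import duty = 247045.53 × 19% = 46938.65
Buyer bears (A): 1095.96 + 490.87 + 535.46 = 2122.29
Landed cost (A) = invoice 247045.53 + 2122.29 + duty 46938.65 = 296106.47
Supplier B (CFR):
CIF value = CFR price + insurance = 275013.04 + 606.02 = 275619.06
Import duty = 275619.06 × 19% = 52367.62
Buyer bears (B): 606.02 + 1095.96 + 490.87 + 535.46 = 2728.31
Landed cost (B) = invoice 275013.04 + 2728.31 + duty 52367.62 = 330108.97
Difference = |296106.47 − 330108.97| = 34002.50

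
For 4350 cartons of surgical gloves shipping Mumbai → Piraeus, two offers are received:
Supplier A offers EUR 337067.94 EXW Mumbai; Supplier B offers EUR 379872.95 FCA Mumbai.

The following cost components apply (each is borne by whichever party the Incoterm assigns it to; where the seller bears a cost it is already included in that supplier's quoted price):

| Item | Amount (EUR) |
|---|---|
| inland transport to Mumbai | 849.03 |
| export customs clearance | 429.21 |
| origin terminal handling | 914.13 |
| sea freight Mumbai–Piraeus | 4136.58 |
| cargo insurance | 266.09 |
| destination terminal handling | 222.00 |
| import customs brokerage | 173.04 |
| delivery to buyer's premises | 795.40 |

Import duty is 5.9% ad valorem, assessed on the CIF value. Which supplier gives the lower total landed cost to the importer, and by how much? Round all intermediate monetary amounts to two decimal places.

Supplier A (EXW):
CIF value = EXW price + inland to port + export clearance + origin terminal + freight + insurance = 337067.94 + 849.03 + 429.21 + 914.13 + 4136.58 + 266.09 = 343662.98
Import duty = 343662.98 × 5.9% = 20276.12
Buyer bears (A): 849.03 + 429.21 + 914.13 + 4136.58 + 266.09 + 222.00 + 173.04 + 795.40 = 7785.48
Landed cost (A) = invoice 337067.94 + 7785.48 + duty 20276.12 = 365129.54
Supplier B (FCA):
CIF value = FCA price + origin terminal + freight + insurance = 379872.95 + 914.13 + 4136.58 + 266.09 = 385189.75
Import duty = 385189.75 × 5.9% = 22726.20
Buyer bears (B): 914.13 + 4136.58 + 266.09 + 222.00 + 173.04 + 795.40 = 6507.24
Landed cost (B) = invoice 379872.95 + 6507.24 + duty 22726.20 = 409106.39
Difference = |365129.54 − 409106.39| = 43976.85

Supplier A is cheaper by EUR 43976.85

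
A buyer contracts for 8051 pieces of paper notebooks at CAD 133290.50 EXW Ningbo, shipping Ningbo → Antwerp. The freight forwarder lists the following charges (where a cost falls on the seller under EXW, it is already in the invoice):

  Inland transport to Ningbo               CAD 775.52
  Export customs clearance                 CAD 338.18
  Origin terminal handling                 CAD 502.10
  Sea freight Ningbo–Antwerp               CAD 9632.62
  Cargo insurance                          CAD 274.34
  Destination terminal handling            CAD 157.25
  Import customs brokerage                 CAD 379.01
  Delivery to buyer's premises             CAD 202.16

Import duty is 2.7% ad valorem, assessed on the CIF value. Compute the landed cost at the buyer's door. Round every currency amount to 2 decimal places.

EXW: the seller makes goods available at their premises; the buyer bears all onward costs.
CIF value = EXW price + inland to port + export clearance + origin terminal + freight + insurance = 133290.50 + 775.52 + 338.18 + 502.10 + 9632.62 + 274.34 = 144813.26
Import duty = 144813.26 × 2.7% = 3909.96
Buyer bears: inland to port 775.52 + export clearance 338.18 + origin terminal 502.10 + freight 9632.62 + insurance 274.34 + destination terminal 157.25 + brokerage 379.01 + delivery 202.16 + duty 3909.96 = 16171.14
Landed cost = invoice 133290.50 + 16171.14 = 149461.64

Total landed cost: CAD 149461.64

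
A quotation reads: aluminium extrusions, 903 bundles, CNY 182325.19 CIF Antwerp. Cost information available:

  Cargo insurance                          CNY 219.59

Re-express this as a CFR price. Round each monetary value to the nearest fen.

From CIF to CFR, the seller no longer bears: insurance.
CFR price = 182325.19 − 219.59 = 182105.60

CFR price: CNY 182105.60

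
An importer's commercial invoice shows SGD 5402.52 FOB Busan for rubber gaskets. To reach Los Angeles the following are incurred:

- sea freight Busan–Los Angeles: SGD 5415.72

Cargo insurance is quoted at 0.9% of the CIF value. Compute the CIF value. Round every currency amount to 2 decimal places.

Let C be the CIF value. C = FOB price + freight + 0.9% × C
C − 0.9% × C = 5402.52 + 5415.72
0.991 × C = 10818.24
C = 10818.24 / 0.991 = 10916.49
Insurance premium = 0.9% × 10916.49 = 98.25

CIF value: SGD 10916.49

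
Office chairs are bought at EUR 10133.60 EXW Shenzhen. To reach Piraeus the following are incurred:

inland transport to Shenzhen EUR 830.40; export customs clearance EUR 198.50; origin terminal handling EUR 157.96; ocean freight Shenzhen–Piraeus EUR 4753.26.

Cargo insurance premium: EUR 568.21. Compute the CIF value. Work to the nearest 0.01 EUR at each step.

CIF = EXW price + pre-shipment costs + freight + insurance
CIF = 10133.60 + 830.40 + 198.50 + 157.96 + 4753.26 + 568.21 = 16641.93

CIF value: EUR 16641.93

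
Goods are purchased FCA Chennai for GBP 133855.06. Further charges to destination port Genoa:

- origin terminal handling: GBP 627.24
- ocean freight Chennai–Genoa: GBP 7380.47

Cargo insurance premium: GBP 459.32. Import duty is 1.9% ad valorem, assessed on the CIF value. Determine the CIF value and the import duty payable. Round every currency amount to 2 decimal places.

CIF value: GBP 142322.09; import duty: GBP 2704.12

CIF = FCA price + pre-shipment costs + freight + insurance
CIF = 133855.06 + 627.24 + 7380.47 + 459.32 = 142322.09
Import duty = 142322.09 × 1.9% = 2704.12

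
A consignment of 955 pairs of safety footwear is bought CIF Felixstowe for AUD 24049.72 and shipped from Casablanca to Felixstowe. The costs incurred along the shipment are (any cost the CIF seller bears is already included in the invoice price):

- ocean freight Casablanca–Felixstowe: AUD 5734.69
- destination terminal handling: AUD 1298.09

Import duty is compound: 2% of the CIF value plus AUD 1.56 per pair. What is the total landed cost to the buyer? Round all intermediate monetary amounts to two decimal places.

CIF: the seller pays costs through ocean freight and marine insurance to the destination port.
Already in the invoice (seller's account under CIF): freight — exclude.
The CIF price already equals the CIF value: 24049.72
Ad valorem component: 24049.72 × 2% = 480.99
Specific component: 955 × 1.56 = 1489.80
Import duty = 480.99 + 1489.80 = 1970.79
Buyer bears: destination terminal 1298.09 + duty 1970.79 = 3268.88
Landed cost = invoice 24049.72 + 3268.88 = 27318.60

Total landed cost: AUD 27318.60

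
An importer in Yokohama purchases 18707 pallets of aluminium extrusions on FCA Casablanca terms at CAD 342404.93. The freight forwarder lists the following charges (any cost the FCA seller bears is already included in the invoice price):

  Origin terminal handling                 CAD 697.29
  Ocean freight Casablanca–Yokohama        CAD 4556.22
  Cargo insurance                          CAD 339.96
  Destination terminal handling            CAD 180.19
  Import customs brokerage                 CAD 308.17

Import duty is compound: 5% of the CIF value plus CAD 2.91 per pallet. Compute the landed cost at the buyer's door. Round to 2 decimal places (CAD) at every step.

Total landed cost: CAD 420324.05

FCA: the seller delivers export-cleared goods to the carrier; the buyer bears costs from that point.
CIF value = FCA price + origin terminal + freight + insurance = 342404.93 + 697.29 + 4556.22 + 339.96 = 347998.40
Ad valorem component: 347998.40 × 5% = 17399.92
Specific component: 18707 × 2.91 = 54437.37
Import duty = 17399.92 + 54437.37 = 71837.29
Buyer bears: origin terminal 697.29 + freight 4556.22 + insurance 339.96 + destination terminal 180.19 + brokerage 308.17 + duty 71837.29 = 77919.12
Landed cost = invoice 342404.93 + 77919.12 = 420324.05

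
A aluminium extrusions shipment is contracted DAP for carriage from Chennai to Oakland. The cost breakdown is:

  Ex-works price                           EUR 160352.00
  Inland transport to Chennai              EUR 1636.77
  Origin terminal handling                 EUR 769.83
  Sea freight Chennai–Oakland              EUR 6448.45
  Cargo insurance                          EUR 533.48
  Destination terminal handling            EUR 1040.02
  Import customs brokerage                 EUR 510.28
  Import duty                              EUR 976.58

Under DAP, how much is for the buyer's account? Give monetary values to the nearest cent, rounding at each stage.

DAP: the seller bears all costs to the named destination except import duty and clearance.
Seller's account: goods 160352.00 + inland to port 1636.77 + origin terminal 769.83 + freight 6448.45 + insurance 533.48 + destination terminal 1040.02 = 170780.55
Buyer's account: brokerage 510.28 + duty 976.58 = 1486.86

Buyer's account: EUR 1486.86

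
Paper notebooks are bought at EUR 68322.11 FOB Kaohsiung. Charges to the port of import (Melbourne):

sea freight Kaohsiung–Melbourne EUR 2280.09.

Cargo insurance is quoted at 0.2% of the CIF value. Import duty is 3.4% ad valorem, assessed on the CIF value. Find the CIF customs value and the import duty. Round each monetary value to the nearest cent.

CIF value: EUR 70743.69; import duty: EUR 2405.29

Let C be the CIF value. C = FOB price + freight + 0.2% × C
C − 0.2% × C = 68322.11 + 2280.09
0.998 × C = 70602.20
C = 70602.20 / 0.998 = 70743.69
Insurance premium = 0.2% × 70743.69 = 141.49
Import duty = 70743.69 × 3.4% = 2405.29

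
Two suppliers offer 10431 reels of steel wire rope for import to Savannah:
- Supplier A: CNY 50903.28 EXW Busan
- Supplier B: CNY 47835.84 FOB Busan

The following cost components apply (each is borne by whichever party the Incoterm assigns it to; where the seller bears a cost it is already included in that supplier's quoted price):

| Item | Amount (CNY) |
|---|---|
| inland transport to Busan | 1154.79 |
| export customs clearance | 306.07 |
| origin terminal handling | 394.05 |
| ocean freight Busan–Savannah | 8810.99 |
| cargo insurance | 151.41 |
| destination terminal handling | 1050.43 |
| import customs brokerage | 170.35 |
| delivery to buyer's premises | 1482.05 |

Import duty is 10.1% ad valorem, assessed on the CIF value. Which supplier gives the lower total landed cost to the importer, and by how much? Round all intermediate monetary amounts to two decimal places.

Supplier B is cheaper by CNY 5419.51

Supplier A (EXW):
CIF value = EXW price + inland to port + export clearance + origin terminal + freight + insurance = 50903.28 + 1154.79 + 306.07 + 394.05 + 8810.99 + 151.41 = 61720.59
Import duty = 61720.59 × 10.1% = 6233.78
Buyer bears (A): 1154.79 + 306.07 + 394.05 + 8810.99 + 151.41 + 1050.43 + 170.35 + 1482.05 = 13520.14
Landed cost (A) = invoice 50903.28 + 13520.14 + duty 6233.78 = 70657.20
Supplier B (FOB):
CIF value = FOB price + freight + insurance = 47835.84 + 8810.99 + 151.41 = 56798.24
Import duty = 56798.24 × 10.1% = 5736.62
Buyer bears (B): 8810.99 + 151.41 + 1050.43 + 170.35 + 1482.05 = 11665.23
Landed cost (B) = invoice 47835.84 + 11665.23 + duty 5736.62 = 65237.69
Difference = |70657.20 − 65237.69| = 5419.51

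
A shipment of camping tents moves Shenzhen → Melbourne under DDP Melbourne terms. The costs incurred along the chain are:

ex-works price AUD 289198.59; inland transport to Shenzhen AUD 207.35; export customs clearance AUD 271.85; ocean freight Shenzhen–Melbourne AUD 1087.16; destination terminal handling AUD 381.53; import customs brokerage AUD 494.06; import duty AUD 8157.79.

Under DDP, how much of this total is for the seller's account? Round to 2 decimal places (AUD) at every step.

Seller's account: AUD 299798.33

DDP: the seller bears all costs including import duty.
Seller's account: goods 289198.59 + inland to port 207.35 + export clearance 271.85 + freight 1087.16 + destination terminal 381.53 + brokerage 494.06 + duty 8157.79 = 299798.33
Buyer's account: 0.00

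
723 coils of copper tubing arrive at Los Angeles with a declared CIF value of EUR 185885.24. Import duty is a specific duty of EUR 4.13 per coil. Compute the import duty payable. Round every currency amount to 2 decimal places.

Import duty: EUR 2985.99

Import duty = 723 × 4.13 = 2985.99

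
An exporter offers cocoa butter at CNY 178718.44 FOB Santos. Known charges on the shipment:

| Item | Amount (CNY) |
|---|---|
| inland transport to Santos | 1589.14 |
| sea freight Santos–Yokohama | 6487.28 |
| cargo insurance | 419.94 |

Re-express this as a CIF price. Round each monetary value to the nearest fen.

CIF price: CNY 185625.66

Not relevant to the conversion: inland to port — on the seller under both FOB and CIF; already in the FOB price and stays in the CIF price.
From FOB to CIF, the seller additionally bears: freight, insurance.
CIF price = 178718.44 + 6487.28 + 419.94 = 185625.66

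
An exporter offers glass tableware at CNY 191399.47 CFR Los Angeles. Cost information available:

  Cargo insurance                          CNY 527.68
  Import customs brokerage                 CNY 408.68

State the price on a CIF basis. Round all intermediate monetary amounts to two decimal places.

CIF price: CNY 191927.15

Not relevant to the conversion: brokerage — on the buyer under both terms; not part of either seller's price.
From CFR to CIF, the seller additionally bears: insurance.
CIF price = 191399.47 + 527.68 = 191927.15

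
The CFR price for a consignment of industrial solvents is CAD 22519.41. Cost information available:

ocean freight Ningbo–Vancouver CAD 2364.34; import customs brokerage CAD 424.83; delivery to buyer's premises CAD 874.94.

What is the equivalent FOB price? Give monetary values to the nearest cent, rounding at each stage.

Not relevant to the conversion: delivery, brokerage — on the buyer under both terms; not part of either seller's price.
From CFR to FOB, the seller no longer bears: freight.
FOB price = 22519.41 − 2364.34 = 20155.07

FOB price: CAD 20155.07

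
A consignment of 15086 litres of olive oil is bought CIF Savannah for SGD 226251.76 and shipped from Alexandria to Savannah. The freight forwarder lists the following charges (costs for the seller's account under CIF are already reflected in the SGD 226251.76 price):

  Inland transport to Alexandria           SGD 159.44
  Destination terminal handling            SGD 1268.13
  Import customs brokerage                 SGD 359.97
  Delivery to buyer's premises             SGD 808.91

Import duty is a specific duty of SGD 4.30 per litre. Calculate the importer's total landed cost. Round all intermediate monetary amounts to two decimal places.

Total landed cost: SGD 293558.57

CIF: the seller pays costs through ocean freight and marine insurance to the destination port.
Already in the invoice (seller's account under CIF): inland to port — exclude.
The CIF price already equals the CIF value: 226251.76
Import duty = 15086 × 4.30 = 64869.80
Buyer bears: destination terminal 1268.13 + brokerage 359.97 + delivery 808.91 + duty 64869.80 = 67306.81
Landed cost = invoice 226251.76 + 67306.81 = 293558.57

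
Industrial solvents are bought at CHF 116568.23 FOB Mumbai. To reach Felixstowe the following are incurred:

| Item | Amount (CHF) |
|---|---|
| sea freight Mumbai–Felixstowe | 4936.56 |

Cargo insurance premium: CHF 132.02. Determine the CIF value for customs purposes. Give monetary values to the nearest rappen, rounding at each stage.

CIF = FOB price + freight + insurance
CIF = 116568.23 + 4936.56 + 132.02 = 121636.81

CIF value: CHF 121636.81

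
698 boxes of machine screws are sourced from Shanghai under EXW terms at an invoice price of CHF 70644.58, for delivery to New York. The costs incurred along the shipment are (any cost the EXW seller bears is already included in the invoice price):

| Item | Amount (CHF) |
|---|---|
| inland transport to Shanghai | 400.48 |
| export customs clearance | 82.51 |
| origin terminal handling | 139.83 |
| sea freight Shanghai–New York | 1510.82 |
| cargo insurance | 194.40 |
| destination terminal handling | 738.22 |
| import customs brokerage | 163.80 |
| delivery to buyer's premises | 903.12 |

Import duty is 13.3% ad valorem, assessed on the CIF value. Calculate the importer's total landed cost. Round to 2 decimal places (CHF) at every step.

Total landed cost: CHF 84483.12

EXW: the seller makes goods available at their premises; the buyer bears all onward costs.
CIF value = EXW price + inland to port + export clearance + origin terminal + freight + insurance = 70644.58 + 400.48 + 82.51 + 139.83 + 1510.82 + 194.40 = 72972.62
Import duty = 72972.62 × 13.3% = 9705.36
Buyer bears: inland to port 400.48 + export clearance 82.51 + origin terminal 139.83 + freight 1510.82 + insurance 194.40 + destination terminal 738.22 + brokerage 163.80 + delivery 903.12 + duty 9705.36 = 13838.54
Landed cost = invoice 70644.58 + 13838.54 = 84483.12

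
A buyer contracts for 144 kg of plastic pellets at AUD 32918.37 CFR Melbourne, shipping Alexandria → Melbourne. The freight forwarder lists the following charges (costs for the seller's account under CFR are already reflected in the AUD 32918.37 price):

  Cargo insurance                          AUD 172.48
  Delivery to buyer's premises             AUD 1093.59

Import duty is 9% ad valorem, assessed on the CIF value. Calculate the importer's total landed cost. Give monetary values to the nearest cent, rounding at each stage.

Total landed cost: AUD 37162.62

CFR: the seller pays costs through ocean freight to the destination port, but not insurance.
CIF value = CFR price + insurance = 32918.37 + 172.48 = 33090.85
Import duty = 33090.85 × 9% = 2978.18
Buyer bears: insurance 172.48 + delivery 1093.59 + duty 2978.18 = 4244.25
Landed cost = invoice 32918.37 + 4244.25 = 37162.62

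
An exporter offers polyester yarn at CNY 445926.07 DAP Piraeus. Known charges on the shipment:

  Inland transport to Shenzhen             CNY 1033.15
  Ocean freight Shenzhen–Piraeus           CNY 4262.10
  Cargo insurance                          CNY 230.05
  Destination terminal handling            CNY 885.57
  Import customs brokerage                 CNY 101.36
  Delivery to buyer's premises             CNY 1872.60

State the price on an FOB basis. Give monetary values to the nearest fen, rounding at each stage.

Not relevant to the conversion: inland to port — on the seller under both DAP and FOB; already in the DAP price and stays in the FOB price. brokerage — on the buyer under both terms; not part of either seller's price.
From DAP to FOB, the seller no longer bears: freight, insurance, destination terminal, delivery.
FOB price = 445926.07 − 4262.10 − 230.05 − 885.57 − 1872.60 = 438675.75

FOB price: CNY 438675.75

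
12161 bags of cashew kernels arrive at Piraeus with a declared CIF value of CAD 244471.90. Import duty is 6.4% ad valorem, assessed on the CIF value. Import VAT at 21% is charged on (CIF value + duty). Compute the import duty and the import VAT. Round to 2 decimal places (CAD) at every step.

Import duty: CAD 15646.20; import VAT: CAD 54624.80

Import duty = 244471.90 × 6.4% = 15646.20
VAT base = CIF + duty = 244471.90 + 15646.20 = 260118.10
Import VAT = 260118.10 × 21% = 54624.80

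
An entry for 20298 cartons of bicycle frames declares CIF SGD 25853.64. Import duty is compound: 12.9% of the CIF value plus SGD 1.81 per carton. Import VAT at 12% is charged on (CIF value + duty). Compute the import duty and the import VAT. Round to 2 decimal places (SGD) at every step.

Ad valorem component: 25853.64 × 12.9% = 3335.12
Specific component: 20298 × 1.81 = 36739.38
Import duty = 3335.12 + 36739.38 = 40074.50
VAT base = CIF + duty = 25853.64 + 40074.50 = 65928.14
Import VAT = 65928.14 × 12% = 7911.38

Import duty: SGD 40074.50; import VAT: SGD 7911.38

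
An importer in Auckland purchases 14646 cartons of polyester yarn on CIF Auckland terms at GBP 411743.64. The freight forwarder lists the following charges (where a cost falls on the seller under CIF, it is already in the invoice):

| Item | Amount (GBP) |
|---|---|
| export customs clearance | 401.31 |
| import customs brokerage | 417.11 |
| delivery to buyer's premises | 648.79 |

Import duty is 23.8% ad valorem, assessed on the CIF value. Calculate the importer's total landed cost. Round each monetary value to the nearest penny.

CIF: the seller pays costs through ocean freight and marine insurance to the destination port.
Already in the invoice (seller's account under CIF): export clearance — exclude.
The CIF price already equals the CIF value: 411743.64
Import duty = 411743.64 × 23.8% = 97994.99
Buyer bears: brokerage 417.11 + delivery 648.79 + duty 97994.99 = 99060.89
Landed cost = invoice 411743.64 + 99060.89 = 510804.53

Total landed cost: GBP 510804.53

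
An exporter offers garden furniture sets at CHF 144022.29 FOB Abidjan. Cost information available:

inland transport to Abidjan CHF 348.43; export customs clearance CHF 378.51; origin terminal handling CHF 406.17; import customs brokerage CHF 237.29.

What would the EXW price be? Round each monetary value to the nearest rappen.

Not relevant to the conversion: brokerage — on the buyer under both terms; not part of either seller's price.
From FOB to EXW, the seller no longer bears: inland to port, export clearance, origin terminal.
EXW price = 144022.29 − 348.43 − 378.51 − 406.17 = 142889.18

EXW price: CHF 142889.18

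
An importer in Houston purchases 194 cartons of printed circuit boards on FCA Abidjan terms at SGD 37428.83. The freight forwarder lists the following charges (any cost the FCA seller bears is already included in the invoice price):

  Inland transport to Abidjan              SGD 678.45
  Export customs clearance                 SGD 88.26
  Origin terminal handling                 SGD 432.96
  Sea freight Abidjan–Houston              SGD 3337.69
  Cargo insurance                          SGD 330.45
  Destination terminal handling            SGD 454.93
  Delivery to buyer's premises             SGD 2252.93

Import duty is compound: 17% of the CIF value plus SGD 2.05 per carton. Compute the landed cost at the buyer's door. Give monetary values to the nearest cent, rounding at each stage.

Total landed cost: SGD 51695.58

FCA: the seller delivers export-cleared goods to the carrier; the buyer bears costs from that point.
Already in the invoice (seller's account under FCA): inland to port, export clearance — exclude.
CIF value = FCA price + origin terminal + freight + insurance = 37428.83 + 432.96 + 3337.69 + 330.45 = 41529.93
Ad valorem component: 41529.93 × 17% = 7060.09
Specific component: 194 × 2.05 = 397.70
Import duty = 7060.09 + 397.70 = 7457.79
Buyer bears: origin terminal 432.96 + freight 3337.69 + insurance 330.45 + destination terminal 454.93 + delivery 2252.93 + duty 7457.79 = 14266.75
Landed cost = invoice 37428.83 + 14266.75 = 51695.58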